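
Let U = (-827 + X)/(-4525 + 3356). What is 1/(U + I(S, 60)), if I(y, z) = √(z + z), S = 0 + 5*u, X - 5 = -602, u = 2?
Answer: -208082/20244943 + 1366561*√30/80979772 ≈ 0.082152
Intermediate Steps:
X = -597 (X = 5 - 602 = -597)
S = 10 (S = 0 + 5*2 = 0 + 10 = 10)
U = 1424/1169 (U = (-827 - 597)/(-4525 + 3356) = -1424/(-1169) = -1424*(-1/1169) = 1424/1169 ≈ 1.2181)
I(y, z) = √2*√z (I(y, z) = √(2*z) = √2*√z)
1/(U + I(S, 60)) = 1/(1424/1169 + √2*√60) = 1/(1424/1169 + √2*(2*√15)) = 1/(1424/1169 + 2*√30)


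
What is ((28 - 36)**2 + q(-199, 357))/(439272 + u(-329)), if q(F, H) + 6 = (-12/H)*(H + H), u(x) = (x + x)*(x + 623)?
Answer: 1/7230 ≈ 0.00013831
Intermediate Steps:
u(x) = 2*x*(623 + x) (u(x) = (2*x)*(623 + x) = 2*x*(623 + x))
q(F, H) = -30 (q(F, H) = -6 + (-12/H)*(H + H) = -6 + (-12/H)*(2*H) = -6 - 24 = -30)
((28 - 36)**2 + q(-199, 357))/(439272 + u(-329)) = ((28 - 36)**2 - 30)/(439272 + 2*(-329)*(623 - 329)) = ((-8)**2 - 30)/(439272 + 2*(-329)*294) = (64 - 30)/(439272 - 193452) = 34/245820 = 34*(1/245820) = 1/7230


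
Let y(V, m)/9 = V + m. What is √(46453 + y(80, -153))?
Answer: 214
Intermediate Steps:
y(V, m) = 9*V + 9*m (y(V, m) = 9*(V + m) = 9*V + 9*m)
√(46453 + y(80, -153)) = √(46453 + (9*80 + 9*(-153))) = √(46453 + (720 - 1377)) = √(46453 - 657) = √45796 = 214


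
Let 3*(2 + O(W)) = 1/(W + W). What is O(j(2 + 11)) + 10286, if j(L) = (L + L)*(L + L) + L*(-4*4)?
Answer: 28877473/2808 ≈ 10284.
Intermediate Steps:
j(L) = -16*L + 4*L² (j(L) = (2*L)*(2*L) + L*(-16) = 4*L² - 16*L = -16*L + 4*L²)
O(W) = -2 + 1/(6*W) (O(W) = -2 + 1/(3*(W + W)) = -2 + 1/(3*((2*W))) = -2 + (1/(2*W))/3 = -2 + 1/(6*W))
O(j(2 + 11)) + 10286 = (-2 + 1/(6*((4*(2 + 11)*(-4 + (2 + 11)))))) + 10286 = (-2 + 1/(6*((4*13*(-4 + 13))))) + 10286 = (-2 + 1/(6*((4*13*9)))) + 10286 = (-2 + (⅙)/468) + 10286 = (-2 + (⅙)*(1/468)) + 10286 = (-2 + 1/2808) + 10286 = -5615/2808 + 10286 = 28877473/2808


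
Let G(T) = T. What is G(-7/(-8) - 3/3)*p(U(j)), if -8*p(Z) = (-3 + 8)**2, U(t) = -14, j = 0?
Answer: 25/64 ≈ 0.39063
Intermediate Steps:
p(Z) = -25/8 (p(Z) = -(-3 + 8)**2/8 = -1/8*5**2 = -1/8*25 = -25/8)
G(-7/(-8) - 3/3)*p(U(j)) = (-7/(-8) - 3/3)*(-25/8) = (-7*(-1/8) - 3*1/3)*(-25/8) = (7/8 - 1)*(-25/8) = -1/8*(-25/8) = 25/64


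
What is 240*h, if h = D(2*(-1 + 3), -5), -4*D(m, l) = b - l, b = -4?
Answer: -60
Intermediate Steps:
D(m, l) = 1 + l/4 (D(m, l) = -(-4 - l)/4 = 1 + l/4)
h = -¼ (h = 1 + (¼)*(-5) = 1 - 5/4 = -¼ ≈ -0.25000)
240*h = 240*(-¼) = -60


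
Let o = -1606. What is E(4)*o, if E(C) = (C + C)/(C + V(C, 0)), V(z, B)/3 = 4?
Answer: -803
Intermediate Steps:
V(z, B) = 12 (V(z, B) = 3*4 = 12)
E(C) = 2*C/(12 + C) (E(C) = (C + C)/(C + 12) = (2*C)/(12 + C) = 2*C/(12 + C))
E(4)*o = (2*4/(12 + 4))*(-1606) = (2*4/16)*(-1606) = (2*4*(1/16))*(-1606) = (½)*(-1606) = -803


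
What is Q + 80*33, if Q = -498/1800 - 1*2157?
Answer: 144817/300 ≈ 482.72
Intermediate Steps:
Q = -647183/300 (Q = -498*1/1800 - 2157 = -83/300 - 2157 = -647183/300 ≈ -2157.3)
Q + 80*33 = -647183/300 + 80*33 = -647183/300 + 2640 = 144817/300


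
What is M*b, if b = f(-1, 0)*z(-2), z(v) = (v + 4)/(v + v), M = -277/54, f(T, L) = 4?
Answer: 277/27 ≈ 10.259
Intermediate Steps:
M = -277/54 (M = -277*1/54 = -277/54 ≈ -5.1296)
z(v) = (4 + v)/(2*v) (z(v) = (4 + v)/((2*v)) = (4 + v)*(1/(2*v)) = (4 + v)/(2*v))
b = -2 (b = 4*((½)*(4 - 2)/(-2)) = 4*((½)*(-½)*2) = 4*(-½) = -2)
M*b = -277/54*(-2) = 277/27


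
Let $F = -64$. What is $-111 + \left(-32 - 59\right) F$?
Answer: $5713$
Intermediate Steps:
$-111 + \left(-32 - 59\right) F = -111 + \left(-32 - 59\right) \left(-64\right) = -111 - -5824 = -111 + 5824 = 5713$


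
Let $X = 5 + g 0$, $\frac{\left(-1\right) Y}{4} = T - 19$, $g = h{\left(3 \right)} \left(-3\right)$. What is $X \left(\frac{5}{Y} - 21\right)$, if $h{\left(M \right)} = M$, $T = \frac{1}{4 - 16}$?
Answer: $- \frac{23970}{229} \approx -104.67$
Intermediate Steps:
$T = - \frac{1}{12}$ ($T = \frac{1}{-12} = - \frac{1}{12} \approx -0.083333$)
$g = -9$ ($g = 3 \left(-3\right) = -9$)
$Y = \frac{229}{3}$ ($Y = - 4 \left(- \frac{1}{12} - 19\right) = \left(-4\right) \left(- \frac{229}{12}\right) = \frac{229}{3} \approx 76.333$)
$X = 5$ ($X = 5 - 0 = 5 + 0 = 5$)
$X \left(\frac{5}{Y} - 21\right) = 5 \left(\frac{5}{\frac{229}{3}} - 21\right) = 5 \left(5 \cdot \frac{3}{229} - 21\right) = 5 \left(\frac{15}{229} - 21\right) = 5 \left(- \frac{4794}{229}\right) = - \frac{23970}{229}$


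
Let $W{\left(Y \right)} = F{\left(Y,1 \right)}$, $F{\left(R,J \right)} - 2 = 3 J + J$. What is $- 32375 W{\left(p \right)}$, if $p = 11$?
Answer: $-194250$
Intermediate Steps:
$F{\left(R,J \right)} = 2 + 4 J$ ($F{\left(R,J \right)} = 2 + \left(3 J + J\right) = 2 + 4 J$)
$W{\left(Y \right)} = 6$ ($W{\left(Y \right)} = 2 + 4 \cdot 1 = 2 + 4 = 6$)
$- 32375 W{\left(p \right)} = \left(-32375\right) 6 = -194250$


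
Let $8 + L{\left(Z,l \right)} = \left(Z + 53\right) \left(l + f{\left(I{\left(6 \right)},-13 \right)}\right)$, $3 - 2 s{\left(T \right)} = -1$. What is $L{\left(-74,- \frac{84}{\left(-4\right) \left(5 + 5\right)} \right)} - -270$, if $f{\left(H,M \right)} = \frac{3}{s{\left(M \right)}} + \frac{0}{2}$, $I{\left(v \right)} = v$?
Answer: $\frac{932}{5} \approx 186.4$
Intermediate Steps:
$s{\left(T \right)} = 2$ ($s{\left(T \right)} = \frac{3}{2} - - \frac{1}{2} = \frac{3}{2} + \frac{1}{2} = 2$)
$f{\left(H,M \right)} = \frac{3}{2}$ ($f{\left(H,M \right)} = \frac{3}{2} + \frac{0}{2} = 3 \cdot \frac{1}{2} + 0 \cdot \frac{1}{2} = \frac{3}{2} + 0 = \frac{3}{2}$)
$L{\left(Z,l \right)} = -8 + \left(53 + Z\right) \left(\frac{3}{2} + l\right)$ ($L{\left(Z,l \right)} = -8 + \left(Z + 53\right) \left(l + \frac{3}{2}\right) = -8 + \left(53 + Z\right) \left(\frac{3}{2} + l\right)$)
$L{\left(-74,- \frac{84}{\left(-4\right) \left(5 + 5\right)} \right)} - -270 = \left(\frac{143}{2} + 53 \left(- \frac{84}{\left(-4\right) \left(5 + 5\right)}\right) + \frac{3}{2} \left(-74\right) - 74 \left(- \frac{84}{\left(-4\right) \left(5 + 5\right)}\right)\right) - -270 = \left(\frac{143}{2} + 53 \left(- \frac{84}{\left(-4\right) 10}\right) - 111 - 74 \left(- \frac{84}{\left(-4\right) 10}\right)\right) + 270 = \left(\frac{143}{2} + 53 \left(- \frac{84}{-40}\right) - 111 - 74 \left(- \frac{84}{-40}\right)\right) + 270 = \left(\frac{143}{2} + 53 \left(\left(-84\right) \left(- \frac{1}{40}\right)\right) - 111 - 74 \left(\left(-84\right) \left(- \frac{1}{40}\right)\right)\right) + 270 = \left(\frac{143}{2} + 53 \cdot \frac{21}{10} - 111 - \frac{777}{5}\right) + 270 = \left(\frac{143}{2} + \frac{1113}{10} - 111 - \frac{777}{5}\right) + 270 = - \frac{418}{5} + 270 = \frac{932}{5}$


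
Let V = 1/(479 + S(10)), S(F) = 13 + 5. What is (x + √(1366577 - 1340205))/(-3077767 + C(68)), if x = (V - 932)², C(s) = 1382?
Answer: -16504386093/58453444805 - 2*√6593/3076385 ≈ -0.28240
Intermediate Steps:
S(F) = 18
V = 1/497 (V = 1/(479 + 18) = 1/497 ≈ 0.0020121)
x = 214557019209/247009 (x = (1/497 - 932)² = (-463203/497)² = 214557019209/247009 ≈ 8.6862e+5)
(x + √(1366577 - 1340205))/(-3077767 + C(68)) = (214557019209/247009 + √(1366577 - 1340205))/(-3077767 + 1382) = (214557019209/247009 + √26372)/(-3076385) = (214557019209/247009 + 2*√6593)*(-1/3076385) = -16504386093/58453444805 - 2*√6593/3076385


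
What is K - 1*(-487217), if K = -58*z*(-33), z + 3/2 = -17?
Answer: 451808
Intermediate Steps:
z = -37/2 (z = -3/2 - 17 = -37/2 ≈ -18.500)
K = -35409 (K = -58*(-37/2)*(-33) = 1073*(-33) = -35409)
K - 1*(-487217) = -35409 - 1*(-487217) = -35409 + 487217 = 451808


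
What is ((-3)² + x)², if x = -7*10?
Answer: 3721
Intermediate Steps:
x = -70
((-3)² + x)² = ((-3)² - 70)² = (9 - 70)² = (-61)² = 3721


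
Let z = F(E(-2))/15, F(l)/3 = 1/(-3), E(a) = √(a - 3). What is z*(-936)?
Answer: 312/5 ≈ 62.400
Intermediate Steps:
E(a) = √(-3 + a)
F(l) = -1 (F(l) = 3/(-3) = 3*(-⅓) = -1)
z = -1/15 ≈ -0.066667
z*(-936) = -1/15*(-936) = 312/5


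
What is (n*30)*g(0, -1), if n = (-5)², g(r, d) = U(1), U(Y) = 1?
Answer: 750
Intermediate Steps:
g(r, d) = 1
n = 25
(n*30)*g(0, -1) = (25*30)*1 = 750*1 = 750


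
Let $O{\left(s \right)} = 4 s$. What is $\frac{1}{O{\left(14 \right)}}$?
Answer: $\frac{1}{56} \approx 0.017857$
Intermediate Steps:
$\frac{1}{O{\left(14 \right)}} = \frac{1}{4 \cdot 14} = \frac{1}{56}$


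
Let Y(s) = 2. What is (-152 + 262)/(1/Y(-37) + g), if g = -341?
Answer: -220/681 ≈ -0.32305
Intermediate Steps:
(-152 + 262)/(1/Y(-37) + g) = (-152 + 262)/(1/2 - 341) = 110/(1/2 - 341) = 110/(-681/2) = 110*(-2/681) = -220/681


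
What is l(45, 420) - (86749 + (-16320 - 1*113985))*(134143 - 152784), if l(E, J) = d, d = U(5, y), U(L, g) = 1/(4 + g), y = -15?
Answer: -8931201357/11 ≈ -8.1193e+8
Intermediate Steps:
d = -1/11 (d = 1/(4 - 15) = 1/(-11) = -1/11 ≈ -0.090909)
l(E, J) = -1/11
l(45, 420) - (86749 + (-16320 - 1*113985))*(134143 - 152784) = -1/11 - (86749 + (-16320 - 1*113985))*(134143 - 152784) = -1/11 - (86749 + (-16320 - 113985))*(-18641) = -1/11 - (86749 - 130305)*(-18641) = -1/11 - (-43556)*(-18641) = -1/11 - 1*811927396 = -1/11 - 811927396 = -8931201357/11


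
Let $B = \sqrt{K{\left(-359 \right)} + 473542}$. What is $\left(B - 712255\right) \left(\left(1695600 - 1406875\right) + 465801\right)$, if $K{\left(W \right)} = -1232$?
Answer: $-537414916130 + 754526 \sqrt{472310} \approx -5.369 \cdot 10^{11}$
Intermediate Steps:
$B = \sqrt{472310}$ ($B = \sqrt{-1232 + 473542} = \sqrt{472310} \approx 687.25$)
$\left(B - 712255\right) \left(\left(1695600 - 1406875\right) + 465801\right) = \left(\sqrt{472310} - 712255\right) \left(\left(1695600 - 1406875\right) + 465801\right) = \left(-712255 + \sqrt{472310}\right) \left(\left(1695600 - 1406875\right) + 465801\right) = \left(-712255 + \sqrt{472310}\right) \left(288725 + 465801\right) = \left(-712255 + \sqrt{472310}\right) 754526 = -537414916130 + 754526 \sqrt{472310}$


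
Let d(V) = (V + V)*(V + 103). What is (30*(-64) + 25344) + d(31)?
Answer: 31732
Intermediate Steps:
d(V) = 2*V*(103 + V) (d(V) = (2*V)*(103 + V) = 2*V*(103 + V))
(30*(-64) + 25344) + d(31) = (30*(-64) + 25344) + 2*31*(103 + 31) = (-1920 + 25344) + 2*31*134 = 23424 + 8308 = 31732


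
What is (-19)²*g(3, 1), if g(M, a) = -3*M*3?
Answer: -9747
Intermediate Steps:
g(M, a) = -9*M
(-19)²*g(3, 1) = (-19)²*(-9*3) = 361*(-27) = -9747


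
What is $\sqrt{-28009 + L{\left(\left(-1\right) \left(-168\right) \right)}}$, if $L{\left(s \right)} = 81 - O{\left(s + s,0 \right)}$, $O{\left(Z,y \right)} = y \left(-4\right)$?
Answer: $2 i \sqrt{6982} \approx 167.12 i$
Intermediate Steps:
$O{\left(Z,y \right)} = - 4 y$
$L{\left(s \right)} = 81$ ($L{\left(s \right)} = 81 - \left(-4\right) 0 = 81 - 0 = 81 + 0 = 81$)
$\sqrt{-28009 + L{\left(\left(-1\right) \left(-168\right) \right)}} = \sqrt{-28009 + 81} = \sqrt{-27928} = 2 i \sqrt{6982}$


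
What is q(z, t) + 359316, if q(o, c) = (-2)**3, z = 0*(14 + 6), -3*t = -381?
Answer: 359308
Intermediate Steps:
t = 127 (t = -1/3*(-381) = 127)
z = 0 (z = 0*20 = 0)
q(o, c) = -8
q(z, t) + 359316 = -8 + 359316 = 359308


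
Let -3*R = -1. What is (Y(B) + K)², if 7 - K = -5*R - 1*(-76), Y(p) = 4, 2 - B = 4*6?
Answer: 36100/9 ≈ 4011.1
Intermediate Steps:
R = ⅓ (R = -⅓*(-1) = ⅓ ≈ 0.33333)
B = -22 (B = 2 - 4*6 = 2 - 1*24 = 2 - 24 = -22)
K = -202/3 (K = 7 - (-5*⅓ - 1*(-76)) = 7 - (-5/3 + 76) = 7 - 1*223/3 = 7 - 223/3 = -202/3 ≈ -67.333)
(Y(B) + K)² = (4 - 202/3)² = (-190/3)² = 36100/9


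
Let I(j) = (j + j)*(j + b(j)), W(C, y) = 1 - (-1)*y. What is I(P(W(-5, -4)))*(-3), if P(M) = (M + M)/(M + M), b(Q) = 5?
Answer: -36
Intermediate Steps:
W(C, y) = 1 + y
P(M) = 1 (P(M) = (2*M)/((2*M)) = (2*M)*(1/(2*M)) = 1)
I(j) = 2*j*(5 + j) (I(j) = (j + j)*(j + 5) = (2*j)*(5 + j) = 2*j*(5 + j))
I(P(W(-5, -4)))*(-3) = (2*1*(5 + 1))*(-3) = (2*1*6)*(-3) = 12*(-3) = -36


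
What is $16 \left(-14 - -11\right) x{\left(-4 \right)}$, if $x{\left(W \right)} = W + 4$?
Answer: $0$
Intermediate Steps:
$x{\left(W \right)} = 4 + W$
$16 \left(-14 - -11\right) x{\left(-4 \right)} = 16 \left(-14 - -11\right) \left(4 - 4\right) = 16 \left(-14 + 11\right) 0 = 16 \left(-3\right) 0 = \left(-48\right) 0 = 0$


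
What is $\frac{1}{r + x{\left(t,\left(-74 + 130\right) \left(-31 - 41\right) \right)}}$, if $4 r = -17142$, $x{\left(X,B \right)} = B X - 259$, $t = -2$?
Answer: $\frac{2}{7039} \approx 0.00028413$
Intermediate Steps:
$x{\left(X,B \right)} = -259 + B X$
$r = - \frac{8571}{2}$ ($r = \frac{1}{4} \left(-17142\right) = - \frac{8571}{2} \approx -4285.5$)
$\frac{1}{r + x{\left(t,\left(-74 + 130\right) \left(-31 - 41\right) \right)}} = \frac{1}{- \frac{8571}{2} - \left(259 - \left(-74 + 130\right) \left(-31 - 41\right) \left(-2\right)\right)} = \frac{1}{- \frac{8571}{2} - \left(259 - 56 \left(-31 - 41\right) \left(-2\right)\right)} = \frac{1}{- \frac{8571}{2} - \left(259 - 56 \left(-72\right) \left(-2\right)\right)} = \frac{1}{- \frac{8571}{2} - -7805} = \frac{1}{- \frac{8571}{2} + \left(-259 + 8064\right)} = \frac{1}{- \frac{8571}{2} + 7805} = \frac{1}{\frac{7039}{2}} = \frac{2}{7039}$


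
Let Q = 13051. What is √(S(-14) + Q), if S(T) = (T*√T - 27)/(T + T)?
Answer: √(2558185 + 98*I*√14)/14 ≈ 114.25 + 0.0081878*I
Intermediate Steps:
S(T) = (-27 + T^(3/2))/(2*T) (S(T) = (T^(3/2) - 27)/((2*T)) = (-27 + T^(3/2))*(1/(2*T)) = (-27 + T^(3/2))/(2*T))
√(S(-14) + Q) = √((½)*(-27 + (-14)^(3/2))/(-14) + 13051) = √((½)*(-1/14)*(-27 - 14*I*√14) + 13051) = √((27/28 + I*√14/2) + 13051) = √(365455/28 + I*√14/2)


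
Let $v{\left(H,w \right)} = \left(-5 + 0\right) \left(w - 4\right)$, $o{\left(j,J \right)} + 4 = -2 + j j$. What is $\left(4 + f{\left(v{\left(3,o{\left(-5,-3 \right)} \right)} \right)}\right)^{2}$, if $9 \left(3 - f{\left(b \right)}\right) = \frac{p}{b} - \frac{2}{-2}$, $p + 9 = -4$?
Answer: $\frac{21501769}{455625} \approx 47.192$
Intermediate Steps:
$p = -13$ ($p = -9 - 4 = -13$)
$o{\left(j,J \right)} = -6 + j^{2}$ ($o{\left(j,J \right)} = -4 + \left(-2 + j j\right) = -4 + \left(-2 + j^{2}\right) = -6 + j^{2}$)
$v{\left(H,w \right)} = 20 - 5 w$ ($v{\left(H,w \right)} = - 5 \left(-4 + w\right) = 20 - 5 w$)
$f{\left(b \right)} = \frac{26}{9} + \frac{13}{9 b}$ ($f{\left(b \right)} = 3 - \frac{- \frac{13}{b} - \frac{2}{-2}}{9} = 3 - \frac{- \frac{13}{b} - -1}{9} = 3 - \frac{- \frac{13}{b} + 1}{9} = 3 - \frac{1 - \frac{13}{b}}{9} = 3 - \left(\frac{1}{9} - \frac{13}{9 b}\right) = \frac{26}{9} + \frac{13}{9 b}$)
$\left(4 + f{\left(v{\left(3,o{\left(-5,-3 \right)} \right)} \right)}\right)^{2} = \left(4 + \frac{13 \left(1 + 2 \left(20 - 5 \left(-6 + \left(-5\right)^{2}\right)\right)\right)}{9 \left(20 - 5 \left(-6 + \left(-5\right)^{2}\right)\right)}\right)^{2} = \left(4 + \frac{13 \left(1 + 2 \left(20 - 5 \left(-6 + 25\right)\right)\right)}{9 \left(20 - 5 \left(-6 + 25\right)\right)}\right)^{2} = \left(4 + \frac{13 \left(1 + 2 \left(20 - 95\right)\right)}{9 \left(20 - 95\right)}\right)^{2} = \left(4 + \frac{13 \left(1 + 2 \left(-75\right)\right)}{9 \left(-75\right)}\right)^{2} = \left(4 + \frac{13}{9} \left(- \frac{1}{75}\right) \left(1 - 150\right)\right)^{2} = \left(4 + \frac{13}{9} \left(- \frac{1}{75}\right) \left(-149\right)\right)^{2} = \left(4 + \frac{1937}{675}\right)^{2} = \left(\frac{4637}{675}\right)^{2} = \frac{21501769}{455625}$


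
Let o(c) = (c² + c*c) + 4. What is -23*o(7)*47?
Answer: -110262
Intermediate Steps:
o(c) = 4 + 2*c² (o(c) = (c² + c²) + 4 = 2*c² + 4 = 4 + 2*c²)
-23*o(7)*47 = -23*(4 + 2*7²)*47 = -23*(4 + 2*49)*47 = -23*(4 + 98)*47 = -23*102*47 = -2346*47 = -110262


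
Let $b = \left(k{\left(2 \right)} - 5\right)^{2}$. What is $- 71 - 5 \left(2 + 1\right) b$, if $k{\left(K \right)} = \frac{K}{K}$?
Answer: $17040$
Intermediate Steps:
$k{\left(K \right)} = 1$
$b = 16$ ($b = \left(1 - 5\right)^{2} = \left(-4\right)^{2} = 16$)
$- 71 - 5 \left(2 + 1\right) b = - 71 - 5 \left(2 + 1\right) 16 = - 71 \left(-5\right) 3 \cdot 16 = - 71 \left(\left(-15\right) 16\right) = \left(-71\right) \left(-240\right) = 17040$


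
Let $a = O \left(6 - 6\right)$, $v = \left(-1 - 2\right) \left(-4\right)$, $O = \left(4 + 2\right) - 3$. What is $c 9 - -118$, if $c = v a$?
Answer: $118$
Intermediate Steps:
$O = 3$ ($O = 6 - 3 = 3$)
$v = 12$ ($v = \left(-3\right) \left(-4\right) = 12$)
$a = 0$ ($a = 3 \left(6 - 6\right) = 3 \cdot 0 = 0$)
$c = 0$ ($c = 12 \cdot 0 = 0$)
$c 9 - -118 = 0 \cdot 9 - -118 = 0 + 118 = 118$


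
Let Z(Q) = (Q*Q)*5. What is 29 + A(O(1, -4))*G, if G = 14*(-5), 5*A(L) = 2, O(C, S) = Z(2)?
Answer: 1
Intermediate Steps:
Z(Q) = 5*Q² (Z(Q) = Q²*5 = 5*Q²)
O(C, S) = 20 (O(C, S) = 5*2² = 5*4 = 20)
A(L) = ⅖ (A(L) = (⅕)*2 = ⅖)
G = -70
29 + A(O(1, -4))*G = 29 + (⅖)*(-70) = 29 - 28 = 1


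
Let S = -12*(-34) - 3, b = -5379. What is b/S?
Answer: -1793/135 ≈ -13.281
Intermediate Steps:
S = 405 (S = 408 - 3 = 405)
b/S = -5379/405 = -5379*1/405 = -1793/135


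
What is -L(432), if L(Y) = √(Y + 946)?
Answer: -√1378 ≈ -37.121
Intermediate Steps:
L(Y) = √(946 + Y)
-L(432) = -√(946 + 432) = -√1378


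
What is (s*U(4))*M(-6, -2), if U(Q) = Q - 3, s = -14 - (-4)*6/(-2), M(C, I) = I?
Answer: 52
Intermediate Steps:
s = -26 (s = -14 - (-4)*6*(-½) = -14 - (-4)*(-3) = -14 - 1*12 = -14 - 12 = -26)
U(Q) = -3 + Q
(s*U(4))*M(-6, -2) = -26*(-3 + 4)*(-2) = -26*1*(-2) = -26*(-2) = 52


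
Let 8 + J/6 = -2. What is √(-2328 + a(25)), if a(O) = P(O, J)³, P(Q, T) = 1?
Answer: I*√2327 ≈ 48.239*I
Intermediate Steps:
J = -60 (J = -48 + 6*(-2) = -48 - 12 = -60)
a(O) = 1 (a(O) = 1³ = 1)
√(-2328 + a(25)) = √(-2328 + 1) = √(-2327) = I*√2327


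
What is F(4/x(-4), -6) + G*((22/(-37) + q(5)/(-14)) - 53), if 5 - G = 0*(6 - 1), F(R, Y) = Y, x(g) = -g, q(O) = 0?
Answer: -10137/37 ≈ -273.97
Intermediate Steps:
G = 5 (G = 5 - 0*(6 - 1) = 5 - 0*5 = 5 - 1*0 = 5 + 0 = 5)
F(4/x(-4), -6) + G*((22/(-37) + q(5)/(-14)) - 53) = -6 + 5*((22/(-37) + 0/(-14)) - 53) = -6 + 5*((22*(-1/37) + 0*(-1/14)) - 53) = -6 + 5*((-22/37 + 0) - 53) = -6 + 5*(-22/37 - 53) = -6 + 5*(-1983/37) = -6 - 9915/37 = -10137/37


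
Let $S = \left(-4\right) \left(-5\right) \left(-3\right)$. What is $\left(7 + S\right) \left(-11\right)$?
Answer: $583$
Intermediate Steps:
$S = -60$ ($S = 20 \left(-3\right) = -60$)
$\left(7 + S\right) \left(-11\right) = \left(7 - 60\right) \left(-11\right) = \left(-53\right) \left(-11\right) = 583$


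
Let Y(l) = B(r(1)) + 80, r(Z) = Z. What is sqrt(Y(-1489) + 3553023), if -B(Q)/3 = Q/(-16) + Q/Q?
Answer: sqrt(56849603)/4 ≈ 1885.0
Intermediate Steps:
B(Q) = -3 + 3*Q/16 (B(Q) = -3*(Q/(-16) + Q/Q) = -3*(Q*(-1/16) + 1) = -3*(-Q/16 + 1) = -3*(1 - Q/16) = -3 + 3*Q/16)
Y(l) = 1235/16 (Y(l) = (-3 + (3/16)*1) + 80 = (-3 + 3/16) + 80 = -45/16 + 80 = 1235/16)
sqrt(Y(-1489) + 3553023) = sqrt(1235/16 + 3553023) = sqrt(56849603/16) = sqrt(56849603)/4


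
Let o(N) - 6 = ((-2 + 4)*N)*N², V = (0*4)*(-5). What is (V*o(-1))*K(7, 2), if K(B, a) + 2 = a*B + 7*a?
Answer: 0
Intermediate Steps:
K(B, a) = -2 + 7*a + B*a (K(B, a) = -2 + (a*B + 7*a) = -2 + (B*a + 7*a) = -2 + (7*a + B*a) = -2 + 7*a + B*a)
V = 0 (V = 0*(-5) = 0)
o(N) = 6 + 2*N³ (o(N) = 6 + ((-2 + 4)*N)*N² = 6 + (2*N)*N² = 6 + 2*N³)
(V*o(-1))*K(7, 2) = (0*(6 + 2*(-1)³))*(-2 + 7*2 + 7*2) = (0*(6 + 2*(-1)))*(-2 + 14 + 14) = (0*(6 - 2))*26 = (0*4)*26 = 0*26 = 0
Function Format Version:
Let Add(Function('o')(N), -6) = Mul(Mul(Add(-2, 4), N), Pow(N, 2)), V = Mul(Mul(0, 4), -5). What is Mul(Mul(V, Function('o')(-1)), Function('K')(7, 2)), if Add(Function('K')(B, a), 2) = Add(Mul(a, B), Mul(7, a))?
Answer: 0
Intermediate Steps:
Function('K')(B, a) = Add(-2, Mul(7, a), Mul(B, a)) (Function('K')(B, a) = Add(-2, Add(Mul(a, B), Mul(7, a))) = Add(-2, Add(Mul(B, a), Mul(7, a))) = Add(-2, Add(Mul(7, a), Mul(B, a))) = Add(-2, Mul(7, a), Mul(B, a)))
V = 0 (V = Mul(0, -5) = 0)
Function('o')(N) = Add(6, Mul(2, Pow(N, 3))) (Function('o')(N) = Add(6, Mul(Mul(Add(-2, 4), N), Pow(N, 2))) = Add(6, Mul(Mul(2, N), Pow(N, 2))) = Add(6, Mul(2, Pow(N, 3))))
Mul(Mul(V, Function('o')(-1)), Function('K')(7, 2)) = Mul(Mul(0, Add(6, Mul(2, Pow(-1, 3)))), Add(-2, Mul(7, 2), Mul(7, 2))) = Mul(Mul(0, Add(6, Mul(2, -1))), Add(-2, 14, 14)) = Mul(Mul(0, Add(6, -2)), 26) = Mul(Mul(0, 4), 26) = Mul(0, 26) = 0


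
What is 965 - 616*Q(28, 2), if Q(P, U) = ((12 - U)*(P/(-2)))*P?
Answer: 2415685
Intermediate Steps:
Q(P, U) = -P²*(12 - U)/2 (Q(P, U) = ((12 - U)*(P*(-½)))*P = ((12 - U)*(-P/2))*P = (-P*(12 - U)/2)*P = -P²*(12 - U)/2)
965 - 616*Q(28, 2) = 965 - 308*28²*(-12 + 2) = 965 - 308*784*(-10) = 965 - 616*(-3920) = 965 + 2414720 = 2415685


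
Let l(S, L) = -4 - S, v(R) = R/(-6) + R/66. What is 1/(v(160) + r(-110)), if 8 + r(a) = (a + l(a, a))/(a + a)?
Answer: -165/5317 ≈ -0.031033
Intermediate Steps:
v(R) = -5*R/33 (v(R) = R*(-⅙) + R*(1/66) = -R/6 + R/66 = -5*R/33)
r(a) = -8 - 2/a (r(a) = -8 + (a + (-4 - a))/(a + a) = -8 - 4*1/(2*a) = -8 - 2/a)
1/(v(160) + r(-110)) = 1/(-5/33*160 + (-8 - 2/(-110))) = 1/(-800/33 + (-8 - 2*(-1/110))) = 1/(-800/33 + (-8 + 1/55)) = 1/(-800/33 - 439/55) = 1/(-5317/165) = -165/5317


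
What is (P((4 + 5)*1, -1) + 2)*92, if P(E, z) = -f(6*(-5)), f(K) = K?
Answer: 2944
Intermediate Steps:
P(E, z) = 30 (P(E, z) = -6*(-5) = -1*(-30) = 30)
(P((4 + 5)*1, -1) + 2)*92 = (30 + 2)*92 = 32*92 = 2944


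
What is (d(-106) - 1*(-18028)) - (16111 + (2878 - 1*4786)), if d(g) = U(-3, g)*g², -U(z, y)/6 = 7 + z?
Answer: -265839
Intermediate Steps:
U(z, y) = -42 - 6*z (U(z, y) = -6*(7 + z) = -42 - 6*z)
d(g) = -24*g² (d(g) = (-42 - 6*(-3))*g² = (-42 + 18)*g² = -24*g²)
(d(-106) - 1*(-18028)) - (16111 + (2878 - 1*4786)) = (-24*(-106)² - 1*(-18028)) - (16111 + (2878 - 1*4786)) = (-24*11236 + 18028) - (16111 + (2878 - 4786)) = (-269664 + 18028) - (16111 - 1908) = -251636 - 1*14203 = -251636 - 14203 = -265839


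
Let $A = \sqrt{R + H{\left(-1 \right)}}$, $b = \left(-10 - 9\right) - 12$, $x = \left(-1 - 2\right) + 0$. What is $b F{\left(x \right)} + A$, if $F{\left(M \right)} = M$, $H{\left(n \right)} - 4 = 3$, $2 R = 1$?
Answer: $93 + \frac{\sqrt{30}}{2} \approx 95.739$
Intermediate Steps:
$R = \frac{1}{2}$ ($R = \frac{1}{2} \cdot 1 = \frac{1}{2} \approx 0.5$)
$H{\left(n \right)} = 7$ ($H{\left(n \right)} = 4 + 3 = 7$)
$x = -3$ ($x = -3 + 0 = -3$)
$b = -31$ ($b = -19 - 12 = -31$)
$A = \frac{\sqrt{30}}{2}$ ($A = \sqrt{\frac{1}{2} + 7} = \sqrt{\frac{15}{2}} = \frac{\sqrt{30}}{2} \approx 2.7386$)
$b F{\left(x \right)} + A = \left(-31\right) \left(-3\right) + \frac{\sqrt{30}}{2} = 93 + \frac{\sqrt{30}}{2}$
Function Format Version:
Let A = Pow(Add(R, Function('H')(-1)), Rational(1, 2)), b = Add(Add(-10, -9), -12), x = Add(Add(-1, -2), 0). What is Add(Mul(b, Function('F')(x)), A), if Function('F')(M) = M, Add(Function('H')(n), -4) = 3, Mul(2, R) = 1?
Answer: Add(93, Mul(Rational(1, 2), Pow(30, Rational(1, 2)))) ≈ 95.739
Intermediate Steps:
R = Rational(1, 2) (R = Mul(Rational(1, 2), 1) = Rational(1, 2) ≈ 0.50000)
Function('H')(n) = 7 (Function('H')(n) = Add(4, 3) = 7)
x = -3 (x = Add(-3, 0) = -3)
b = -31 (b = Add(-19, -12) = -31)
A = Mul(Rational(1, 2), Pow(30, Rational(1, 2))) (A = Pow(Add(Rational(1, 2), 7), Rational(1, 2)) = Pow(Rational(15, 2), Rational(1, 2)) = Mul(Rational(1, 2), Pow(30, Rational(1, 2))) ≈ 2.7386)
Add(Mul(b, Function('F')(x)), A) = Add(Mul(-31, -3), Mul(Rational(1, 2), Pow(30, Rational(1, 2)))) = Add(93, Mul(Rational(1, 2), Pow(30, Rational(1, 2))))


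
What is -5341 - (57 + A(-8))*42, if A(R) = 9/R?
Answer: -30751/4 ≈ -7687.8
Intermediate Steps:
-5341 - (57 + A(-8))*42 = -5341 - (57 + 9/(-8))*42 = -5341 - (57 + 9*(-⅛))*42 = -5341 - (57 - 9/8)*42 = -5341 - 447*42/8 = -5341 - 1*9387/4 = -5341 - 9387/4 = -30751/4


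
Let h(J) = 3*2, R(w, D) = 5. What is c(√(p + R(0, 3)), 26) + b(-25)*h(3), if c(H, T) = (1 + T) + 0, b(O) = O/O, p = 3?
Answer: 33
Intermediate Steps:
h(J) = 6
b(O) = 1
c(H, T) = 1 + T
c(√(p + R(0, 3)), 26) + b(-25)*h(3) = (1 + 26) + 1*6 = 27 + 6 = 33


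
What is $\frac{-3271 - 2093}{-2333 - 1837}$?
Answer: $\frac{894}{695} \approx 1.2863$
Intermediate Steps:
$\frac{-3271 - 2093}{-2333 - 1837} = - \frac{5364}{-4170} = \left(-5364\right) \left(- \frac{1}{4170}\right) = \frac{894}{695}$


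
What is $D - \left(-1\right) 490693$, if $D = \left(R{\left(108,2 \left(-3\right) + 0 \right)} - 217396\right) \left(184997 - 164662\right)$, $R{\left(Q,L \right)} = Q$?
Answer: $-4418060787$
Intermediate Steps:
$D = -4418551480$ ($D = \left(108 - 217396\right) \left(184997 - 164662\right) = \left(-217288\right) 20335 = -4418551480$)
$D - \left(-1\right) 490693 = -4418551480 - \left(-1\right) 490693 = -4418551480 - -490693 = -4418551480 + 490693 = -4418060787$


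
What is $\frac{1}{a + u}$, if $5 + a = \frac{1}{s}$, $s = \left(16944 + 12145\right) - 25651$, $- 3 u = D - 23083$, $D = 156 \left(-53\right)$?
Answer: $\frac{3438}{35911057} \approx 9.5736 \cdot 10^{-5}$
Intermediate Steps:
$D = -8268$
$u = \frac{31351}{3}$ ($u = - \frac{-8268 - 23083}{3} = \left(- \frac{1}{3}\right) \left(-31351\right) = \frac{31351}{3} \approx 10450.0$)
$s = 3438$ ($s = 29089 - 25651 = 3438$)
$a = - \frac{17189}{3438}$ ($a = -5 + \frac{1}{3438} = - \frac{17189}{3438} \approx -4.9997$)
$\frac{1}{a + u} = \frac{1}{- \frac{17189}{3438} + \frac{31351}{3}} = \frac{1}{\frac{35911057}{3438}} = \frac{3438}{35911057}$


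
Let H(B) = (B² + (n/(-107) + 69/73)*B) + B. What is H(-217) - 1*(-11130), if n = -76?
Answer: 450247595/7811 ≈ 57643.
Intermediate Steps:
H(B) = B² + 20742*B/7811 (H(B) = (B² + (-76/(-107) + 69/73)*B) + B = (B² + (-76*(-1/107) + 69*(1/73))*B) + B = (B² + (76/107 + 69/73)*B) + B = (B² + 12931*B/7811) + B = B² + 20742*B/7811)
H(-217) - 1*(-11130) = (1/7811)*(-217)*(20742 + 7811*(-217)) - 1*(-11130) = (1/7811)*(-217)*(20742 - 1694987) + 11130 = (1/7811)*(-217)*(-1674245) + 11130 = 363311165/7811 + 11130 = 450247595/7811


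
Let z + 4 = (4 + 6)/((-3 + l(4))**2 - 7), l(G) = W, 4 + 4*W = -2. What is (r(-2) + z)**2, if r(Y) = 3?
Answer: 169/2809 ≈ 0.060164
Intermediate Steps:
W = -3/2 (W = -1 + (1/4)*(-2) = -1 - 1/2 = -3/2 ≈ -1.5000)
l(G) = -3/2
z = -172/53 (z = -4 + (4 + 6)/((-3 - 3/2)**2 - 7) = -4 + 10/((-9/2)**2 - 7) = -4 + 10/(81/4 - 7) = -4 + 10/(53/4) = -4 + 10*(4/53) = -4 + 40/53 = -172/53 ≈ -3.2453)
(r(-2) + z)**2 = (3 - 172/53)**2 = (-13/53)**2 = 169/2809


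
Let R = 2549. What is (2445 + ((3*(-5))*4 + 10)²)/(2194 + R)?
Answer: 4945/4743 ≈ 1.0426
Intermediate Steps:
(2445 + ((3*(-5))*4 + 10)²)/(2194 + R) = (2445 + ((3*(-5))*4 + 10)²)/(2194 + 2549) = (2445 + (-15*4 + 10)²)/4743 = (2445 + (-60 + 10)²)*(1/4743) = (2445 + (-50)²)*(1/4743) = (2445 + 2500)*(1/4743) = 4945*(1/4743) = 4945/4743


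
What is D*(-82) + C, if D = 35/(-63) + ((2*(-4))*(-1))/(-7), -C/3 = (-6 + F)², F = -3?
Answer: -6535/63 ≈ -103.73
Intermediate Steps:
C = -243 (C = -3*(-6 - 3)² = -3*(-9)² = -3*81 = -243)
D = -107/63 (D = 35*(-1/63) - 8*(-1)*(-⅐) = -5/9 + 8*(-⅐) = -5/9 - 8/7 = -107/63 ≈ -1.6984)
D*(-82) + C = -107/63*(-82) - 243 = 8774/63 - 243 = -6535/63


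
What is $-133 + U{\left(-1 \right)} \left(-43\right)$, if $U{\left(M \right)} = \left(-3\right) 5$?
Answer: $512$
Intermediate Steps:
$U{\left(M \right)} = -15$
$-133 + U{\left(-1 \right)} \left(-43\right) = -133 - -645 = -133 + 645 = 512$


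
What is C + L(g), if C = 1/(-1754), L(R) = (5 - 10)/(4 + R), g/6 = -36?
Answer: 4279/185924 ≈ 0.023015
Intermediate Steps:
g = -216 (g = 6*(-36) = -216)
L(R) = -5/(4 + R)
C = -1/1754 ≈ -0.00057013
C + L(g) = -1/1754 - 5/(4 - 216) = -1/1754 - 5/(-212) = -1/1754 - 5*(-1/212) = -1/1754 + 5/212 = 4279/185924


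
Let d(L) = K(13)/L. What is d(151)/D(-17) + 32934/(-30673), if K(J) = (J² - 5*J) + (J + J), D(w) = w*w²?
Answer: -24436503532/22755163799 ≈ -1.0739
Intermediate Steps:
D(w) = w³
K(J) = J² - 3*J (K(J) = (J² - 5*J) + 2*J = J² - 3*J)
d(L) = 130/L (d(L) = (13*(-3 + 13))/L = (13*10)/L = 130/L)
d(151)/D(-17) + 32934/(-30673) = (130/151)/((-17)³) + 32934/(-30673) = (130*(1/151))/(-4913) + 32934*(-1/30673) = (130/151)*(-1/4913) - 32934/30673 = -130/741863 - 32934/30673 = -24436503532/22755163799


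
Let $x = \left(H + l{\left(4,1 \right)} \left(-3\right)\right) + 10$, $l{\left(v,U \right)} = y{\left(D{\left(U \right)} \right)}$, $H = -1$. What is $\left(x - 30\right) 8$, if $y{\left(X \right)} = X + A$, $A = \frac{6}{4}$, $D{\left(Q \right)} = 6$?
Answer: $-348$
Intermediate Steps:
$A = \frac{3}{2}$ ($A = 6 \cdot \frac{1}{4} = \frac{3}{2} \approx 1.5$)
$y{\left(X \right)} = \frac{3}{2} + X$ ($y{\left(X \right)} = X + \frac{3}{2} = \frac{3}{2} + X$)
$l{\left(v,U \right)} = \frac{15}{2}$ ($l{\left(v,U \right)} = \frac{3}{2} + 6 = \frac{15}{2}$)
$x = - \frac{27}{2}$ ($x = \left(-1 + \frac{15}{2} \left(-3\right)\right) + 10 = \left(-1 - \frac{45}{2}\right) + 10 = - \frac{47}{2} + 10 = - \frac{27}{2} \approx -13.5$)
$\left(x - 30\right) 8 = \left(- \frac{27}{2} - 30\right) 8 = \left(- \frac{87}{2}\right) 8 = -348$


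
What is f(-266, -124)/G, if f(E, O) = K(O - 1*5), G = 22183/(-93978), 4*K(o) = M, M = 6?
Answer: -140967/22183 ≈ -6.3547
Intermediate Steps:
K(o) = 3/2 (K(o) = (¼)*6 = 3/2)
G = -22183/93978 (G = 22183*(-1/93978) = -22183/93978 ≈ -0.23604)
f(E, O) = 3/2
f(-266, -124)/G = 3/(2*(-22183/93978)) = (3/2)*(-93978/22183) = -140967/22183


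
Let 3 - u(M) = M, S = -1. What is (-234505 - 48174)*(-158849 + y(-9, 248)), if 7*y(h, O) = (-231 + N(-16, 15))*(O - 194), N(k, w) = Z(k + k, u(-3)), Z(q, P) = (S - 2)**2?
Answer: 317711691149/7 ≈ 4.5387e+10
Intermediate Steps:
u(M) = 3 - M
Z(q, P) = 9 (Z(q, P) = (-1 - 2)**2 = (-3)**2 = 9)
N(k, w) = 9
y(h, O) = 43068/7 - 222*O/7 (y(h, O) = ((-231 + 9)*(O - 194))/7 = (-222*(-194 + O))/7 = (43068 - 222*O)/7 = 43068/7 - 222*O/7)
(-234505 - 48174)*(-158849 + y(-9, 248)) = (-234505 - 48174)*(-158849 + (43068/7 - 222/7*248)) = -282679*(-158849 + (43068/7 - 55056/7)) = -282679*(-158849 - 11988/7) = -282679*(-1123931/7) = 317711691149/7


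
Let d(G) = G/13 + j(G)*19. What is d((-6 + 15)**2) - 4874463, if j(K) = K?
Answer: -63347931/13 ≈ -4.8729e+6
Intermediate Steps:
d(G) = 248*G/13 (d(G) = G/13 + G*19 = G*(1/13) + 19*G = G/13 + 19*G = 248*G/13)
d((-6 + 15)**2) - 4874463 = 248*(-6 + 15)**2/13 - 4874463 = (248/13)*9**2 - 4874463 = (248/13)*81 - 4874463 = 20088/13 - 4874463 = -63347931/13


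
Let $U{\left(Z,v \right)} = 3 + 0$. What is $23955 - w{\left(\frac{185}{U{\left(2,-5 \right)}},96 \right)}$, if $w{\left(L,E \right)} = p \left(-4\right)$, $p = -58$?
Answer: $23723$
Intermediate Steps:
$U{\left(Z,v \right)} = 3$
$w{\left(L,E \right)} = 232$ ($w{\left(L,E \right)} = \left(-58\right) \left(-4\right) = 232$)
$23955 - w{\left(\frac{185}{U{\left(2,-5 \right)}},96 \right)} = 23955 - 232 = 23723$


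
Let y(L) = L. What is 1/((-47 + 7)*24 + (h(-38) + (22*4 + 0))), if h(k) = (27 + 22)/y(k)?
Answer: -38/33185 ≈ -0.0011451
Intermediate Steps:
h(k) = 49/k (h(k) = (27 + 22)/k = 49/k)
1/((-47 + 7)*24 + (h(-38) + (22*4 + 0))) = 1/((-47 + 7)*24 + (49/(-38) + (22*4 + 0))) = 1/(-40*24 + (49*(-1/38) + (88 + 0))) = 1/(-960 + (-49/38 + 88)) = 1/(-960 + 3295/38) = 1/(-33185/38) = -38/33185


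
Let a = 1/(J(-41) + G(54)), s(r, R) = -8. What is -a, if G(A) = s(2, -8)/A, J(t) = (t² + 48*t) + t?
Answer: 27/8860 ≈ 0.0030474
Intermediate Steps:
J(t) = t² + 49*t
G(A) = -8/A
a = -27/8860 (a = 1/(-41*(49 - 41) - 8/54) = 1/(-41*8 - 8*1/54) = 1/(-328 - 4/27) = 1/(-8860/27) = -27/8860 ≈ -0.0030474)
-a = -1*(-27/8860) = 27/8860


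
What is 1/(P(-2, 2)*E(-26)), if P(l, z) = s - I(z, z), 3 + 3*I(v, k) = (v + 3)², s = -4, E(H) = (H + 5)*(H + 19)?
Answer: -1/1666 ≈ -0.00060024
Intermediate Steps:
E(H) = (5 + H)*(19 + H)
I(v, k) = -1 + (3 + v)²/3 (I(v, k) = -1 + (v + 3)²/3 = -1 + (3 + v)²/3)
P(l, z) = -3 - (3 + z)²/3 (P(l, z) = -4 - (-1 + (3 + z)²/3) = -4 + (1 - (3 + z)²/3) = -3 - (3 + z)²/3)
1/(P(-2, 2)*E(-26)) = 1/((-3 - (3 + 2)²/3)*(95 + (-26)² + 24*(-26))) = 1/((-3 - ⅓*5²)*(95 + 676 - 624)) = 1/((-3 - ⅓*25)*147) = 1/((-3 - 25/3)*147) = 1/(-34/3*147) = 1/(-1666) = -1/1666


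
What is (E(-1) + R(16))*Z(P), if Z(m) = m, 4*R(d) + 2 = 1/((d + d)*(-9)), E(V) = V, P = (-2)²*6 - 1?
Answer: -39767/1152 ≈ -34.520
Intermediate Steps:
P = 23 (P = 4*6 - 1 = 24 - 1 = 23)
R(d) = -½ - 1/(72*d) (R(d) = -½ + (1/((d + d)*(-9)))/4 = -½ + (-⅑/(2*d))/4 = -½ + ((1/(2*d))*(-⅑))/4 = -½ + (-1/(18*d))/4 = -½ - 1/(72*d))
(E(-1) + R(16))*Z(P) = (-1 + (1/72)*(-1 - 36*16)/16)*23 = (-1 + (1/72)*(1/16)*(-1 - 576))*23 = (-1 + (1/72)*(1/16)*(-577))*23 = (-1 - 577/1152)*23 = -1729/1152*23 = -39767/1152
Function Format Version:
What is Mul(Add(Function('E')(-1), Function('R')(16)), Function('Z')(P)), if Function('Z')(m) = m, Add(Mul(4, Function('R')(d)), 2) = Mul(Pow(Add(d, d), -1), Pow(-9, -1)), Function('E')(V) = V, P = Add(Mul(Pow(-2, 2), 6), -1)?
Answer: Rational(-39767, 1152) ≈ -34.520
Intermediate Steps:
P = 23 (P = Add(Mul(4, 6), -1) = Add(24, -1) = 23)
Function('R')(d) = Add(Rational(-1, 2), Mul(Rational(-1, 72), Pow(d, -1))) (Function('R')(d) = Add(Rational(-1, 2), Mul(Rational(1, 4), Mul(Pow(Add(d, d), -1), Pow(-9, -1)))) = Add(Rational(-1, 2), Mul(Rational(1, 4), Mul(Pow(Mul(2, d), -1), Rational(-1, 9)))) = Add(Rational(-1, 2), Mul(Rational(1, 4), Mul(Mul(Rational(1, 2), Pow(d, -1)), Rational(-1, 9)))) = Add(Rational(-1, 2), Mul(Rational(1, 4), Mul(Rational(-1, 18), Pow(d, -1)))) = Add(Rational(-1, 2), Mul(Rational(-1, 72), Pow(d, -1))))
Mul(Add(Function('E')(-1), Function('R')(16)), Function('Z')(P)) = Mul(Add(-1, Mul(Rational(1, 72), Pow(16, -1), Add(-1, Mul(-36, 16)))), 23) = Mul(Add(-1, Mul(Rational(1, 72), Rational(1, 16), Add(-1, -576))), 23) = Mul(Add(-1, Mul(Rational(1, 72), Rational(1, 16), -577)), 23) = Mul(Add(-1, Rational(-577, 1152)), 23) = Mul(Rational(-1729, 1152), 23) = Rational(-39767, 1152)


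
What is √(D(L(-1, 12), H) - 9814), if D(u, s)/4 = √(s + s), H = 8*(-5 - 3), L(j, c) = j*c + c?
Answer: √(-9814 + 32*I*√2) ≈ 0.2284 + 99.066*I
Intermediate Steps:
L(j, c) = c + c*j (L(j, c) = c*j + c = c + c*j)
H = -64 (H = 8*(-8) = -64)
D(u, s) = 4*√2*√s (D(u, s) = 4*√(s + s) = 4*√(2*s) = 4*(√2*√s) = 4*√2*√s)
√(D(L(-1, 12), H) - 9814) = √(4*√2*√(-64) - 9814) = √(4*√2*(8*I) - 9814) = √(32*I*√2 - 9814) = √(-9814 + 32*I*√2)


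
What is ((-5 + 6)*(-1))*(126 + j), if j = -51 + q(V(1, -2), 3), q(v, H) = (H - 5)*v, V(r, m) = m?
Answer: -79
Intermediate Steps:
q(v, H) = v*(-5 + H) (q(v, H) = (-5 + H)*v = v*(-5 + H))
j = -47 (j = -51 - 2*(-5 + 3) = -51 - 2*(-2) = -51 + 4 = -47)
((-5 + 6)*(-1))*(126 + j) = ((-5 + 6)*(-1))*(126 - 47) = (1*(-1))*79 = -1*79 = -79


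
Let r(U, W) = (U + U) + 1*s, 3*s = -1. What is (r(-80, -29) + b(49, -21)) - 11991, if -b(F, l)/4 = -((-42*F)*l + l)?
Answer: 481910/3 ≈ 1.6064e+5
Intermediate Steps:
s = -⅓ (s = (⅓)*(-1) = -⅓ ≈ -0.33333)
b(F, l) = 4*l - 168*F*l (b(F, l) = -(-4)*((-42*F)*l + l) = -(-4)*(-42*F*l + l) = -(-4)*(l - 42*F*l) = -4*(-l + 42*F*l) = 4*l - 168*F*l)
r(U, W) = -⅓ + 2*U (r(U, W) = (U + U) + 1*(-⅓) = 2*U - ⅓ = -⅓ + 2*U)
(r(-80, -29) + b(49, -21)) - 11991 = ((-⅓ + 2*(-80)) + 4*(-21)*(1 - 42*49)) - 11991 = ((-⅓ - 160) + 4*(-21)*(1 - 2058)) - 11991 = (-481/3 + 4*(-21)*(-2057)) - 11991 = (-481/3 + 172788) - 11991 = 517883/3 - 11991 = 481910/3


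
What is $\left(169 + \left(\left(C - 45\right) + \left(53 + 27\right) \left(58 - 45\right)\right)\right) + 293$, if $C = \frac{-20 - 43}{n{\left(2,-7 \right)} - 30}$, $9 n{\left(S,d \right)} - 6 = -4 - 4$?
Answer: $\frac{396871}{272} \approx 1459.1$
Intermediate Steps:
$n{\left(S,d \right)} = - \frac{2}{9}$ ($n{\left(S,d \right)} = \frac{2}{3} + \frac{-4 - 4}{9} = \frac{2}{3} + \frac{1}{9} \left(-8\right) = \frac{2}{3} - \frac{8}{9} = - \frac{2}{9}$)
$C = \frac{567}{272}$ ($C = \frac{-20 - 43}{- \frac{2}{9} - 30} = - \frac{63}{- \frac{272}{9}} = \left(-63\right) \left(- \frac{9}{272}\right) = \frac{567}{272} \approx 2.0846$)
$\left(169 + \left(\left(C - 45\right) + \left(53 + 27\right) \left(58 - 45\right)\right)\right) + 293 = \left(169 + \left(\left(\frac{567}{272} - 45\right) + \left(53 + 27\right) \left(58 - 45\right)\right)\right) + 293 = \left(169 + \left(- \frac{11673}{272} + 80 \cdot 13\right)\right) + 293 = \left(169 + \left(- \frac{11673}{272} + 1040\right)\right) + 293 = \left(169 + \frac{271207}{272}\right) + 293 = \frac{317175}{272} + 293 = \frac{396871}{272}$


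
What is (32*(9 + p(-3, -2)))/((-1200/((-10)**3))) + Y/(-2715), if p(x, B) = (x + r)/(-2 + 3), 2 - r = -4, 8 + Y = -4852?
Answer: 58244/181 ≈ 321.79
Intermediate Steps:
Y = -4860 (Y = -8 - 4852 = -4860)
r = 6 (r = 2 - 1*(-4) = 2 + 4 = 6)
p(x, B) = 6 + x (p(x, B) = (x + 6)/(-2 + 3) = (6 + x)/1 = (6 + x)*1 = 6 + x)
(32*(9 + p(-3, -2)))/((-1200/((-10)**3))) + Y/(-2715) = (32*(9 + (6 - 3)))/((-1200/((-10)**3))) - 4860/(-2715) = (32*(9 + 3))/((-1200/(-1000))) - 4860*(-1/2715) = (32*12)/((-1200*(-1/1000))) + 324/181 = 384/(6/5) + 324/181 = 384*(5/6) + 324/181 = 320 + 324/181 = 58244/181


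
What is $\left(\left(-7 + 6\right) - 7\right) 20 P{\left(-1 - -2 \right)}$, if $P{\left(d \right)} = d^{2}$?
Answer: $-160$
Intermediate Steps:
$\left(\left(-7 + 6\right) - 7\right) 20 P{\left(-1 - -2 \right)} = \left(\left(-7 + 6\right) - 7\right) 20 \left(-1 - -2\right)^{2} = \left(-1 - 7\right) 20 \left(-1 + 2\right)^{2} = \left(-8\right) 20 \cdot 1^{2} = \left(-160\right) 1 = -160$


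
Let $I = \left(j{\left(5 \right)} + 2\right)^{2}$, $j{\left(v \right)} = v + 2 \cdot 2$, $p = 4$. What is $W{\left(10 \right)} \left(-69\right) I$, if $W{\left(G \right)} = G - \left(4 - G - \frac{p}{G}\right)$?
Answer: $- \frac{684618}{5} \approx -1.3692 \cdot 10^{5}$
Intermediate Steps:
$j{\left(v \right)} = 4 + v$ ($j{\left(v \right)} = v + 4 = 4 + v$)
$I = 121$ ($I = \left(\left(4 + 5\right) + 2\right)^{2} = \left(9 + 2\right)^{2} = 11^{2} = 121$)
$W{\left(G \right)} = -4 + 2 G + \frac{4}{G}$ ($W{\left(G \right)} = G - \left(4 - G - \frac{4}{G}\right) = G + \left(-4 + G + \frac{4}{G}\right) = -4 + 2 G + \frac{4}{G}$)
$W{\left(10 \right)} \left(-69\right) I = \left(-4 + 2 \cdot 10 + \frac{4}{10}\right) \left(-69\right) 121 = \left(-4 + 20 + 4 \cdot \frac{1}{10}\right) \left(-69\right) 121 = \left(-4 + 20 + \frac{2}{5}\right) \left(-69\right) 121 = \frac{82}{5} \left(-69\right) 121 = \left(- \frac{5658}{5}\right) 121 = - \frac{684618}{5}$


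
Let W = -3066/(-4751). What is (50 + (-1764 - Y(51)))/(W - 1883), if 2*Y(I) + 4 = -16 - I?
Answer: 15949107/17886134 ≈ 0.89170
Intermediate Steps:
Y(I) = -10 - I/2 (Y(I) = -2 + (-16 - I)/2 = -2 + (-8 - I/2) = -10 - I/2)
W = 3066/4751 (W = -3066*(-1/4751) = 3066/4751 ≈ 0.64534)
(50 + (-1764 - Y(51)))/(W - 1883) = (50 + (-1764 - (-10 - ½*51)))/(3066/4751 - 1883) = (50 + (-1764 - (-10 - 51/2)))/(-8943067/4751) = (50 + (-1764 - 1*(-71/2)))*(-4751/8943067) = (50 + (-1764 + 71/2))*(-4751/8943067) = (50 - 3457/2)*(-4751/8943067) = -3357/2*(-4751/8943067) = 15949107/17886134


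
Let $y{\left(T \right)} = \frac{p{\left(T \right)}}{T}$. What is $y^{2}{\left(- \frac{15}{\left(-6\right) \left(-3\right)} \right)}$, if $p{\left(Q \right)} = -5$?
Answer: $36$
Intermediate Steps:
$y{\left(T \right)} = - \frac{5}{T}$
$y^{2}{\left(- \frac{15}{\left(-6\right) \left(-3\right)} \right)} = \left(- \frac{5}{\left(-15\right) \frac{1}{\left(-6\right) \left(-3\right)}}\right)^{2} = \left(- \frac{5}{\left(-15\right) \frac{1}{18}}\right)^{2} = \left(- \frac{5}{- \frac{5}{6}}\right)^{2} = \left(\left(-5\right) \left(- \frac{6}{5}\right)\right)^{2} = 6^{2} = 36$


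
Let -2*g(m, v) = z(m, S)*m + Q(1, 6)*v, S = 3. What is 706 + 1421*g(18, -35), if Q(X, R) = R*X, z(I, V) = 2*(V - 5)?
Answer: 201067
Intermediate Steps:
z(I, V) = -10 + 2*V (z(I, V) = 2*(-5 + V) = -10 + 2*V)
g(m, v) = -3*v + 2*m (g(m, v) = -((-10 + 2*3)*m + (6*1)*v)/2 = -((-10 + 6)*m + 6*v)/2 = -(-4*m + 6*v)/2 = -3*v + 2*m)
706 + 1421*g(18, -35) = 706 + 1421*(-3*(-35) + 2*18) = 706 + 1421*(105 + 36) = 706 + 1421*141 = 706 + 200361 = 201067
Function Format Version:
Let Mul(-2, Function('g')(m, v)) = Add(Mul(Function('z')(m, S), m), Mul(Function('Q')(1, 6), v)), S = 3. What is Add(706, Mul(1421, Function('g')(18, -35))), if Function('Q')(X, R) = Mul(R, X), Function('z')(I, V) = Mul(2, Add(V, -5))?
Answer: 201067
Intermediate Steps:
Function('z')(I, V) = Add(-10, Mul(2, V)) (Function('z')(I, V) = Mul(2, Add(-5, V)) = Add(-10, Mul(2, V)))
Function('g')(m, v) = Add(Mul(-3, v), Mul(2, m)) (Function('g')(m, v) = Mul(Rational(-1, 2), Add(Mul(Add(-10, Mul(2, 3)), m), Mul(Mul(6, 1), v))) = Mul(Rational(-1, 2), Add(Mul(Add(-10, 6), m), Mul(6, v))) = Mul(Rational(-1, 2), Add(Mul(-4, m), Mul(6, v))) = Add(Mul(-3, v), Mul(2, m)))
Add(706, Mul(1421, Function('g')(18, -35))) = Add(706, Mul(1421, Add(Mul(-3, -35), Mul(2, 18)))) = Add(706, Mul(1421, Add(105, 36))) = Add(706, Mul(1421, 141)) = Add(706, 200361) = 201067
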